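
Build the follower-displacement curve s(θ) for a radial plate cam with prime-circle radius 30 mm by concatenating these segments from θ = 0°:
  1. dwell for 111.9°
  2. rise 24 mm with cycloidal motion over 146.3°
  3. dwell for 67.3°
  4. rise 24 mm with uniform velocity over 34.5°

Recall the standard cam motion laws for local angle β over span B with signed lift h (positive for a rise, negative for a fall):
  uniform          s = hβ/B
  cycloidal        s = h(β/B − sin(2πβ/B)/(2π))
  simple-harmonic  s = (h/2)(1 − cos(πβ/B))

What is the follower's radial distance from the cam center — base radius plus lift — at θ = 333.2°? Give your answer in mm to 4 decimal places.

seg 1 [0°–111.9°] dwell: s stays 0.0000
seg 2 [111.9°–258.2°] cycloidal, h=24: full span → s += 24 → s = 24.0000
seg 3 [258.2°–325.5°] dwell: s stays 24.0000
seg 4 [325.5°–360°] uniform, h=24: θ=333.2° here. β=7.7, B=34.5. 24·7.7/34.5 = 5.3565 → s = 29.3565
radial distance = base radius + s = 30 + 29.3565 = 59.3565

59.3565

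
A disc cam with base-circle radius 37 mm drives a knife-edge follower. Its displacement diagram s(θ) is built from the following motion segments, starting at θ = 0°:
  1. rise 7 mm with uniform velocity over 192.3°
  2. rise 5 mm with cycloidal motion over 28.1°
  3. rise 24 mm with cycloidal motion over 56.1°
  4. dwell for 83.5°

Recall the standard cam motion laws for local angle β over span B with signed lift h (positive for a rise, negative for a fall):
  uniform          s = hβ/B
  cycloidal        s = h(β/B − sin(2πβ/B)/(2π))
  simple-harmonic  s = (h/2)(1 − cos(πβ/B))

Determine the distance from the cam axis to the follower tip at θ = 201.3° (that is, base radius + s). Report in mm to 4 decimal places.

seg 1 [0°–192.3°] uniform, h=7: full span → s += 7 → s = 7.0000
seg 2 [192.3°–220.4°] cycloidal, h=5: θ=201.3° here. β=9, B=28.1. 5·(0.3203 − sin(2π·0.3203)/(2π)) = 0.8820 → s = 7.8820
radial distance = base radius + s = 37 + 7.8820 = 44.8820

44.8820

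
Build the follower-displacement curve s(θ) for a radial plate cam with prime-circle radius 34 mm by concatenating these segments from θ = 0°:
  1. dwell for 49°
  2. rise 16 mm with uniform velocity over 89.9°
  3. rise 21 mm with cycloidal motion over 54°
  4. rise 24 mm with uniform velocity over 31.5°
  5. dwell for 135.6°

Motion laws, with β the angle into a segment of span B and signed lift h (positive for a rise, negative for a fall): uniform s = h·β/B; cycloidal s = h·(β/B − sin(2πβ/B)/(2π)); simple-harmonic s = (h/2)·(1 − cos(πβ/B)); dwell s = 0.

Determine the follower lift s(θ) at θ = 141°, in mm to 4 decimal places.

seg 1 [0°–49°] dwell: s stays 0.0000
seg 2 [49°–138.9°] uniform, h=16: full span → s += 16 → s = 16.0000
seg 3 [138.9°–192.9°] cycloidal, h=21: θ=141° here. β=2.1, B=54. 21·(0.0389 − sin(2π·0.0389)/(2π)) = 0.0081 → s = 16.0081

16.0081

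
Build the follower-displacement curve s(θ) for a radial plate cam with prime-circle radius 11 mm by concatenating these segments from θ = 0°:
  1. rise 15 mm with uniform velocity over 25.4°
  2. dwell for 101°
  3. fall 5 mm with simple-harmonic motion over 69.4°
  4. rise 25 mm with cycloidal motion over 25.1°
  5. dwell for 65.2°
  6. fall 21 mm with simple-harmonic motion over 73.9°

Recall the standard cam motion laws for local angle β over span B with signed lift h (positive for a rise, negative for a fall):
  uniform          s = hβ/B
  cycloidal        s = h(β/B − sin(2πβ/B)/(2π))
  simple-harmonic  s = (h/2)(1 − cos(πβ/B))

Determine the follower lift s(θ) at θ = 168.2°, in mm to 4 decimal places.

seg 1 [0°–25.4°] uniform, h=15: full span → s += 15 → s = 15.0000
seg 2 [25.4°–126.4°] dwell: s stays 15.0000
seg 3 [126.4°–195.8°] simple-harmonic, h=-5: θ=168.2° here. β=41.8, B=69.4. -5/2·(1 − cos(π·0.6023)) = -3.2897 → s = 11.7103

11.7103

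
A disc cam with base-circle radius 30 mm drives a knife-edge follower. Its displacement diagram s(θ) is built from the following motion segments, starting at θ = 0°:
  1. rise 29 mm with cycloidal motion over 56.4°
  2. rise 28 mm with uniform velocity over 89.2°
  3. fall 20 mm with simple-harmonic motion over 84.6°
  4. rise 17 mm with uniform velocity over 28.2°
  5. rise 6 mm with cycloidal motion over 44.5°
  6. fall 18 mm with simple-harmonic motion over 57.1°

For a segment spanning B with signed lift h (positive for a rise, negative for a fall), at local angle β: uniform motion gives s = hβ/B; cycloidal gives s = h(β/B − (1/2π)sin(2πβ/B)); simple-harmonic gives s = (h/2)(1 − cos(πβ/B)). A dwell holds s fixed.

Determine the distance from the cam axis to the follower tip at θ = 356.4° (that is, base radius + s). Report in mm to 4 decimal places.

seg 1 [0°–56.4°] cycloidal, h=29: full span → s += 29 → s = 29.0000
seg 2 [56.4°–145.6°] uniform, h=28: full span → s += 28 → s = 57.0000
seg 3 [145.6°–230.2°] simple-harmonic, h=-20: full span → s += -20 → s = 37.0000
seg 4 [230.2°–258.4°] uniform, h=17: full span → s += 17 → s = 54.0000
seg 5 [258.4°–302.9°] cycloidal, h=6: full span → s += 6 → s = 60.0000
seg 6 [302.9°–360°] simple-harmonic, h=-18: θ=356.4° here. β=53.5, B=57.1. -18/2·(1 − cos(π·0.9370)) = -17.8240 → s = 42.1760
radial distance = base radius + s = 30 + 42.1760 = 72.1760

72.1760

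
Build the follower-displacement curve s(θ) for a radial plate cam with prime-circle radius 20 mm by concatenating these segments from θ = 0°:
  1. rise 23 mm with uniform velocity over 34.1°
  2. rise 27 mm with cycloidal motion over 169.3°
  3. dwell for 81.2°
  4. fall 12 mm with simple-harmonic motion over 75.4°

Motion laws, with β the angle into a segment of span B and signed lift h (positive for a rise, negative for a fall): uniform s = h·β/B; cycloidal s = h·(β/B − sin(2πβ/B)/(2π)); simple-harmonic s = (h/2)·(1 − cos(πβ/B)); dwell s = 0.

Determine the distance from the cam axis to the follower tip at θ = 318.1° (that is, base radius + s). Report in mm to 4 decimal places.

seg 1 [0°–34.1°] uniform, h=23: full span → s += 23 → s = 23.0000
seg 2 [34.1°–203.4°] cycloidal, h=27: full span → s += 27 → s = 50.0000
seg 3 [203.4°–284.6°] dwell: s stays 50.0000
seg 4 [284.6°–360°] simple-harmonic, h=-12: θ=318.1° here. β=33.5, B=75.4. -12/2·(1 − cos(π·0.4443)) = -4.9554 → s = 45.0446
radial distance = base radius + s = 20 + 45.0446 = 65.0446

65.0446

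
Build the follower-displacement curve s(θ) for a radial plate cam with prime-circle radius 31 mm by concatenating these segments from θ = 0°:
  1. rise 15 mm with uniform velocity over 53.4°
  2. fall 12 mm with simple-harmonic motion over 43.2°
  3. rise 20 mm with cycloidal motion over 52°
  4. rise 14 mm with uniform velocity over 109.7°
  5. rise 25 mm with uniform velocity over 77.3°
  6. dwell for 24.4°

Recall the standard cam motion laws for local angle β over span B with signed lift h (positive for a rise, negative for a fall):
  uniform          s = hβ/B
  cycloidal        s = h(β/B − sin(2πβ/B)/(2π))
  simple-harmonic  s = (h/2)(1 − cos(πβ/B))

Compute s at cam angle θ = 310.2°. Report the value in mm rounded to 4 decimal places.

seg 1 [0°–53.4°] uniform, h=15: full span → s += 15 → s = 15.0000
seg 2 [53.4°–96.6°] simple-harmonic, h=-12: full span → s += -12 → s = 3.0000
seg 3 [96.6°–148.6°] cycloidal, h=20: full span → s += 20 → s = 23.0000
seg 4 [148.6°–258.3°] uniform, h=14: full span → s += 14 → s = 37.0000
seg 5 [258.3°–335.6°] uniform, h=25: θ=310.2° here. β=51.9, B=77.3. 25·51.9/77.3 = 16.7853 → s = 53.7853

53.7853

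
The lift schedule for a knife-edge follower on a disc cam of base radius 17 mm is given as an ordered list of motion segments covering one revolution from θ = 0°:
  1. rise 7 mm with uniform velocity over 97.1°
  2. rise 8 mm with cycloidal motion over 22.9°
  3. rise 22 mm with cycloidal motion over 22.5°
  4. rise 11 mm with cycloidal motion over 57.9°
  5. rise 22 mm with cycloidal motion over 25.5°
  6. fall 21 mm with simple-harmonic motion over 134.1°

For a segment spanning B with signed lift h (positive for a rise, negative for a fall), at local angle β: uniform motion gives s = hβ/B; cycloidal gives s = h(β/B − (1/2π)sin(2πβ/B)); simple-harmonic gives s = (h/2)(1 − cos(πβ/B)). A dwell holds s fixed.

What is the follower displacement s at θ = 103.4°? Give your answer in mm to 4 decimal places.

seg 1 [0°–97.1°] uniform, h=7: full span → s += 7 → s = 7.0000
seg 2 [97.1°–120°] cycloidal, h=8: θ=103.4° here. β=6.3, B=22.9. 8·(0.2751 − sin(2π·0.2751)/(2π)) = 0.9434 → s = 7.9434

7.9434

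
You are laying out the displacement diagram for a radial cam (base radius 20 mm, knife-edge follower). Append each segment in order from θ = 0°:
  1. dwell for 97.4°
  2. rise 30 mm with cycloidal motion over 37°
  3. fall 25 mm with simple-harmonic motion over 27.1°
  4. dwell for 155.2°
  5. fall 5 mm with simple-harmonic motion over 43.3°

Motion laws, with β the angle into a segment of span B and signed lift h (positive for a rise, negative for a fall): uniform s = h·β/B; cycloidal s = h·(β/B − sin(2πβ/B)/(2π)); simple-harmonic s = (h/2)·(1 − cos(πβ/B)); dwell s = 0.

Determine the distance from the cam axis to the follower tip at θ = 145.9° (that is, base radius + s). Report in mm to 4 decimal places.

seg 1 [0°–97.4°] dwell: s stays 0.0000
seg 2 [97.4°–134.4°] cycloidal, h=30: full span → s += 30 → s = 30.0000
seg 3 [134.4°–161.5°] simple-harmonic, h=-25: θ=145.9° here. β=11.5, B=27.1. -25/2·(1 − cos(π·0.4244)) = -9.5573 → s = 20.4427
radial distance = base radius + s = 20 + 20.4427 = 40.4427

40.4427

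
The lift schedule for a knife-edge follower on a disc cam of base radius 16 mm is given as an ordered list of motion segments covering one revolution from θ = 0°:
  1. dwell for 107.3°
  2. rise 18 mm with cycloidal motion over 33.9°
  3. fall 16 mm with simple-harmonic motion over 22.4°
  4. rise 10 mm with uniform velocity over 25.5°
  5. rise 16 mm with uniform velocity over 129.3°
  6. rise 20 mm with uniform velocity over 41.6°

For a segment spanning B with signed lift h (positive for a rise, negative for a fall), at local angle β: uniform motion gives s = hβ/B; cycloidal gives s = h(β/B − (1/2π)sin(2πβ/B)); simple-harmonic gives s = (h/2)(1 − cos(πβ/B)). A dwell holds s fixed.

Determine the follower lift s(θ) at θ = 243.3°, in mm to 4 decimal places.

seg 1 [0°–107.3°] dwell: s stays 0.0000
seg 2 [107.3°–141.2°] cycloidal, h=18: full span → s += 18 → s = 18.0000
seg 3 [141.2°–163.6°] simple-harmonic, h=-16: full span → s += -16 → s = 2.0000
seg 4 [163.6°–189.1°] uniform, h=10: full span → s += 10 → s = 12.0000
seg 5 [189.1°–318.4°] uniform, h=16: θ=243.3° here. β=54.2, B=129.3. 16·54.2/129.3 = 6.7069 → s = 18.7069

18.7069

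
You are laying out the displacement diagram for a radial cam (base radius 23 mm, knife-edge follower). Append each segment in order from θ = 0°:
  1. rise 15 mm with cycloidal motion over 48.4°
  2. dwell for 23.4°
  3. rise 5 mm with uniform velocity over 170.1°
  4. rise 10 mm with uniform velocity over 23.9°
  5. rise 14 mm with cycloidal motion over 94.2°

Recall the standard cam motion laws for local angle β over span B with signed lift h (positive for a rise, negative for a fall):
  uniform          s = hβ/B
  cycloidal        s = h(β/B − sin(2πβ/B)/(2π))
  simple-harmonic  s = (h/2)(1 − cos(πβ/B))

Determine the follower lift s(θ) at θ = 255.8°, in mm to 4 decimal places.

seg 1 [0°–48.4°] cycloidal, h=15: full span → s += 15 → s = 15.0000
seg 2 [48.4°–71.8°] dwell: s stays 15.0000
seg 3 [71.8°–241.9°] uniform, h=5: full span → s += 5 → s = 20.0000
seg 4 [241.9°–265.8°] uniform, h=10: θ=255.8° here. β=13.9, B=23.9. 10·13.9/23.9 = 5.8159 → s = 25.8159

25.8159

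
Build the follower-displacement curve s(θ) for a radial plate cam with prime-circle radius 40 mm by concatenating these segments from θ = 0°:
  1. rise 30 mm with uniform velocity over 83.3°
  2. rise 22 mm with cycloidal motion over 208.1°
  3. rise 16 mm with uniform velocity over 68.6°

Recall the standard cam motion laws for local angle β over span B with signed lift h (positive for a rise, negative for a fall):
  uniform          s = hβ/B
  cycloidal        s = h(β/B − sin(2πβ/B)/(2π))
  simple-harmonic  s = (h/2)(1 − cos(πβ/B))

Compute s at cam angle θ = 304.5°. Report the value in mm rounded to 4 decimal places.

seg 1 [0°–83.3°] uniform, h=30: full span → s += 30 → s = 30.0000
seg 2 [83.3°–291.4°] cycloidal, h=22: full span → s += 22 → s = 52.0000
seg 3 [291.4°–360°] uniform, h=16: θ=304.5° here. β=13.1, B=68.6. 16·13.1/68.6 = 3.0554 → s = 55.0554

55.0554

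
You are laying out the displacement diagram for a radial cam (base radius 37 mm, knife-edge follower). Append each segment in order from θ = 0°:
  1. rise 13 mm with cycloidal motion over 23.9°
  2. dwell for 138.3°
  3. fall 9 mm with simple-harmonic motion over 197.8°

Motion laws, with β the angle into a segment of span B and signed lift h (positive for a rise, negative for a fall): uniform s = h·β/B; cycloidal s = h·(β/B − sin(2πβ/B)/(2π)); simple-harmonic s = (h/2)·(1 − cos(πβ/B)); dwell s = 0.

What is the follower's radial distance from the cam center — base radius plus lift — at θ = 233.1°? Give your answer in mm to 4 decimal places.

seg 1 [0°–23.9°] cycloidal, h=13: full span → s += 13 → s = 13.0000
seg 2 [23.9°–162.2°] dwell: s stays 13.0000
seg 3 [162.2°–360°] simple-harmonic, h=-9: θ=233.1° here. β=70.9, B=197.8. -9/2·(1 − cos(π·0.3584)) = -2.5641 → s = 10.4359
radial distance = base radius + s = 37 + 10.4359 = 47.4359

47.4359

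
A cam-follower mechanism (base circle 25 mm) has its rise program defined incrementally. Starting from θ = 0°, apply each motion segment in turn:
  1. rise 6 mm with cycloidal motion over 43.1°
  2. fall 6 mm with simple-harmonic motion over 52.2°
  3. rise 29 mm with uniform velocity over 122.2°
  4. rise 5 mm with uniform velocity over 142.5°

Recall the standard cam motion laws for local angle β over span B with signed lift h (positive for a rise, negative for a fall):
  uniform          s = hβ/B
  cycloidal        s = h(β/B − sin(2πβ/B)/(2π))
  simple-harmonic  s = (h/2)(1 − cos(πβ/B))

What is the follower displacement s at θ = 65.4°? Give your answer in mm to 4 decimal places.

seg 1 [0°–43.1°] cycloidal, h=6: full span → s += 6 → s = 6.0000
seg 2 [43.1°–95.3°] simple-harmonic, h=-6: θ=65.4° here. β=22.3, B=52.2. -6/2·(1 − cos(π·0.4272)) = -2.3199 → s = 3.6801

3.6801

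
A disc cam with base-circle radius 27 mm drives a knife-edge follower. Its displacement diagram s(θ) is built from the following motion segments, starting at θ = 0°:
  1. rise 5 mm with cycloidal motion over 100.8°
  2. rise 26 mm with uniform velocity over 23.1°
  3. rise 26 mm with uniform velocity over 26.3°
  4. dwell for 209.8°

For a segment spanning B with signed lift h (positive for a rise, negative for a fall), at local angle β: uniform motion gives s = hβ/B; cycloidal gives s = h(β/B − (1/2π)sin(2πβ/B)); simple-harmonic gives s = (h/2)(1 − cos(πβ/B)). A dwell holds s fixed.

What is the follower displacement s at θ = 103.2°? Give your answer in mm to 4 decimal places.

seg 1 [0°–100.8°] cycloidal, h=5: full span → s += 5 → s = 5.0000
seg 2 [100.8°–123.9°] uniform, h=26: θ=103.2° here. β=2.4, B=23.1. 26·2.4/23.1 = 2.7013 → s = 7.7013

7.7013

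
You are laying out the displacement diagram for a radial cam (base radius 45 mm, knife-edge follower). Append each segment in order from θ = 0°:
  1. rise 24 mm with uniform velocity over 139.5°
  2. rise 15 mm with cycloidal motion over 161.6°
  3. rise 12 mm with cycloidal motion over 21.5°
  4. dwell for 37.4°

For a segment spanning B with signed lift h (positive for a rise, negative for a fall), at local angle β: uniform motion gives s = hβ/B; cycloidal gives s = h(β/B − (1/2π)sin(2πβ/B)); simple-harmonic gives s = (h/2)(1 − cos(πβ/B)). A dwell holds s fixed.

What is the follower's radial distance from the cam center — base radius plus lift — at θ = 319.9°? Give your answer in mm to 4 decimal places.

seg 1 [0°–139.5°] uniform, h=24: full span → s += 24 → s = 24.0000
seg 2 [139.5°–301.1°] cycloidal, h=15: full span → s += 15 → s = 39.0000
seg 3 [301.1°–322.6°] cycloidal, h=12: θ=319.9° here. β=18.8, B=21.5. 12·(0.8744 − sin(2π·0.8744)/(2π)) = 11.8484 → s = 50.8484
radial distance = base radius + s = 45 + 50.8484 = 95.8484

95.8484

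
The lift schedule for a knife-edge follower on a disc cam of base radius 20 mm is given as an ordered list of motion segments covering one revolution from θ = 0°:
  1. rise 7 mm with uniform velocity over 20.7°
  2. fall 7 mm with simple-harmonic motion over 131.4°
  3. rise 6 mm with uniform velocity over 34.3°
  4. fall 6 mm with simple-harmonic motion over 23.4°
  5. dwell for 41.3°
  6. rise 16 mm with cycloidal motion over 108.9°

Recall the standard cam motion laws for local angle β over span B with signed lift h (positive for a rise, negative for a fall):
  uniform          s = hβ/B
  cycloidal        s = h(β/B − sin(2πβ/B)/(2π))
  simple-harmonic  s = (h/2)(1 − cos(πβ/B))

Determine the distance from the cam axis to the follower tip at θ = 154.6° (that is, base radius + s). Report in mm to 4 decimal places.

seg 1 [0°–20.7°] uniform, h=7: full span → s += 7 → s = 7.0000
seg 2 [20.7°–152.1°] simple-harmonic, h=-7: full span → s += -7 → s = 0.0000
seg 3 [152.1°–186.4°] uniform, h=6: θ=154.6° here. β=2.5, B=34.3. 6·2.5/34.3 = 0.4373 → s = 0.4373
radial distance = base radius + s = 20 + 0.4373 = 20.4373

20.4373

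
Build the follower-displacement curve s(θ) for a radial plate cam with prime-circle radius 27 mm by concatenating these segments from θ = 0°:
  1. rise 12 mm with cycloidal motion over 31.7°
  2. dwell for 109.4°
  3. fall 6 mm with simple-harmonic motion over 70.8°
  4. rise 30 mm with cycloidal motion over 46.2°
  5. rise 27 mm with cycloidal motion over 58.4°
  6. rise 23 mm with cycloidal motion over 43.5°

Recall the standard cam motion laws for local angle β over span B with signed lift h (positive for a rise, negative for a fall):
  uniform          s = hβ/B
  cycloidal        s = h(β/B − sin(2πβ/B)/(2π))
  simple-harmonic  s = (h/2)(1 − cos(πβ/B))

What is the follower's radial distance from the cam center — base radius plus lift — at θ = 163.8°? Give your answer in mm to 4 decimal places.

seg 1 [0°–31.7°] cycloidal, h=12: full span → s += 12 → s = 12.0000
seg 2 [31.7°–141.1°] dwell: s stays 12.0000
seg 3 [141.1°–211.9°] simple-harmonic, h=-6: θ=163.8° here. β=22.7, B=70.8. -6/2·(1 − cos(π·0.3206)) = -1.3975 → s = 10.6025
radial distance = base radius + s = 27 + 10.6025 = 37.6025

37.6025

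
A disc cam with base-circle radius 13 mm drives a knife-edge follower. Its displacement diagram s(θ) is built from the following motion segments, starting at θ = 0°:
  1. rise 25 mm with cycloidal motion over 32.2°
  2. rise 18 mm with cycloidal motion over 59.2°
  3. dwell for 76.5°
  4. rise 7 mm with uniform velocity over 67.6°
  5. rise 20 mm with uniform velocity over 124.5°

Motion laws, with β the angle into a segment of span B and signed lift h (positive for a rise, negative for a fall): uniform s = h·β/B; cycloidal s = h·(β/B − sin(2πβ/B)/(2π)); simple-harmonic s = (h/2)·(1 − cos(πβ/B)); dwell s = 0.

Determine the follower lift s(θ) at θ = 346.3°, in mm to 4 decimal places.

seg 1 [0°–32.2°] cycloidal, h=25: full span → s += 25 → s = 25.0000
seg 2 [32.2°–91.4°] cycloidal, h=18: full span → s += 18 → s = 43.0000
seg 3 [91.4°–167.9°] dwell: s stays 43.0000
seg 4 [167.9°–235.5°] uniform, h=7: full span → s += 7 → s = 50.0000
seg 5 [235.5°–360°] uniform, h=20: θ=346.3° here. β=110.8, B=124.5. 20·110.8/124.5 = 17.7992 → s = 67.7992

67.7992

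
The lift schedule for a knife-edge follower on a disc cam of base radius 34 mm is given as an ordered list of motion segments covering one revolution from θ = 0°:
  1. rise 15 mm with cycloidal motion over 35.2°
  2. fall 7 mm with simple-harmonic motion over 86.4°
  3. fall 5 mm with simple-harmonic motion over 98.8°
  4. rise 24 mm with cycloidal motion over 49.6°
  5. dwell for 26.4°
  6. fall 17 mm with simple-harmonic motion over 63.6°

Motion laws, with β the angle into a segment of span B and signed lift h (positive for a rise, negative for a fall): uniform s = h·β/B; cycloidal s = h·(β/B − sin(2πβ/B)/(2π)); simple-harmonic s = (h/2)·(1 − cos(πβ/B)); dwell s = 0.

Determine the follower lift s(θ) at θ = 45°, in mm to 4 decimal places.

seg 1 [0°–35.2°] cycloidal, h=15: full span → s += 15 → s = 15.0000
seg 2 [35.2°–121.6°] simple-harmonic, h=-7: θ=45° here. β=9.8, B=86.4. -7/2·(1 − cos(π·0.1134)) = -0.2199 → s = 14.7801

14.7801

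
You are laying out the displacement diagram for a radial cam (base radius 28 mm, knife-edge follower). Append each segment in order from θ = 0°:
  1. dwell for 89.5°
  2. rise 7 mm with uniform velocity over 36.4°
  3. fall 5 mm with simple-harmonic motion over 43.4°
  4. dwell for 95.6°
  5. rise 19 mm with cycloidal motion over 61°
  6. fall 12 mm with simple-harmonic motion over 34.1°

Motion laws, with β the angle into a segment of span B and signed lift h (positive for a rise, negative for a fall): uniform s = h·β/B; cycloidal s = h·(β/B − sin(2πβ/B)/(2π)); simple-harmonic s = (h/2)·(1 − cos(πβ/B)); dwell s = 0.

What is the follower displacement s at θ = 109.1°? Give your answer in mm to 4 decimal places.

seg 1 [0°–89.5°] dwell: s stays 0.0000
seg 2 [89.5°–125.9°] uniform, h=7: θ=109.1° here. β=19.6, B=36.4. 7·19.6/36.4 = 3.7692 → s = 3.7692

3.7692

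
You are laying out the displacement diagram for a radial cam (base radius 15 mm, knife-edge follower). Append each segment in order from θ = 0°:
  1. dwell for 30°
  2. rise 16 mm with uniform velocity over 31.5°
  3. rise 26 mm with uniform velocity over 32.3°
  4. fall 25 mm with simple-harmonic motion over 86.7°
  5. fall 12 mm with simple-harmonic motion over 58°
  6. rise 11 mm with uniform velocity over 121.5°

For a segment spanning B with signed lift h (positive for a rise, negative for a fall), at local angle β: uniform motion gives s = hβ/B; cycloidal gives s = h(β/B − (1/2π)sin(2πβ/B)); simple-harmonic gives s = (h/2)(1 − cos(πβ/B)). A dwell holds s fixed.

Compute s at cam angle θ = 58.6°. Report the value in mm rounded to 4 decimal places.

seg 1 [0°–30°] dwell: s stays 0.0000
seg 2 [30°–61.5°] uniform, h=16: θ=58.6° here. β=28.6, B=31.5. 16·28.6/31.5 = 14.5270 → s = 14.5270

14.5270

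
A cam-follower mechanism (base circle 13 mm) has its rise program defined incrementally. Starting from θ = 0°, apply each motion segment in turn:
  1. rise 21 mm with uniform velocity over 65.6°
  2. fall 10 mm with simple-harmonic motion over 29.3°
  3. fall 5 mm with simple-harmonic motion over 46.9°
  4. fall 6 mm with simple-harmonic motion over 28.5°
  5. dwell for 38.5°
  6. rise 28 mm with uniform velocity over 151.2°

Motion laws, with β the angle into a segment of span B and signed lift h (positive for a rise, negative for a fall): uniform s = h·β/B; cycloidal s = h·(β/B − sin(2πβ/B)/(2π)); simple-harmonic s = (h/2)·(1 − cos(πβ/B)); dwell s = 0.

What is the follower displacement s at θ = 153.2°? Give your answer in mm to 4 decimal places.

seg 1 [0°–65.6°] uniform, h=21: full span → s += 21 → s = 21.0000
seg 2 [65.6°–94.9°] simple-harmonic, h=-10: full span → s += -10 → s = 11.0000
seg 3 [94.9°–141.8°] simple-harmonic, h=-5: full span → s += -5 → s = 6.0000
seg 4 [141.8°–170.3°] simple-harmonic, h=-6: θ=153.2° here. β=11.4, B=28.5. -6/2·(1 − cos(π·0.4000)) = -2.0729 → s = 3.9271

3.9271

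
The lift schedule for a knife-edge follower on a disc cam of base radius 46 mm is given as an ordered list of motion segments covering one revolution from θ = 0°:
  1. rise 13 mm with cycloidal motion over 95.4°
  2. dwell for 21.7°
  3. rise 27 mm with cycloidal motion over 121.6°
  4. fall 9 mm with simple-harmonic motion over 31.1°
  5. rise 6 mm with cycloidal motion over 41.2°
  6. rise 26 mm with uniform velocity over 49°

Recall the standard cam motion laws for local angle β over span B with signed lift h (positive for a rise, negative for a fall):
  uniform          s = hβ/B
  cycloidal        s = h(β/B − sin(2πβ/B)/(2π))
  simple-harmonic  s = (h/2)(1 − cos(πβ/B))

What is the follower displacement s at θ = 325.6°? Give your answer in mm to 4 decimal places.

seg 1 [0°–95.4°] cycloidal, h=13: full span → s += 13 → s = 13.0000
seg 2 [95.4°–117.1°] dwell: s stays 13.0000
seg 3 [117.1°–238.7°] cycloidal, h=27: full span → s += 27 → s = 40.0000
seg 4 [238.7°–269.8°] simple-harmonic, h=-9: full span → s += -9 → s = 31.0000
seg 5 [269.8°–311°] cycloidal, h=6: full span → s += 6 → s = 37.0000
seg 6 [311°–360°] uniform, h=26: θ=325.6° here. β=14.6, B=49. 26·14.6/49 = 7.7469 → s = 44.7469

44.7469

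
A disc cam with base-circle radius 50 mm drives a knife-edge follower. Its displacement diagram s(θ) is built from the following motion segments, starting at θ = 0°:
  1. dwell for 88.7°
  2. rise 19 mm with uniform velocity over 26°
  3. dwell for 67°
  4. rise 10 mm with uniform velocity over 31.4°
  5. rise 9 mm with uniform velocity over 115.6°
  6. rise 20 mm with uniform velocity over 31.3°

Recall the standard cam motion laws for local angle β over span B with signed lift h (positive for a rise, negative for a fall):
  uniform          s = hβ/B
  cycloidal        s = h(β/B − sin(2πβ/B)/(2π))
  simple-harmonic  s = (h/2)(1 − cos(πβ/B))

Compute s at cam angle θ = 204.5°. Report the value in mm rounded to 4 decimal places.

seg 1 [0°–88.7°] dwell: s stays 0.0000
seg 2 [88.7°–114.7°] uniform, h=19: full span → s += 19 → s = 19.0000
seg 3 [114.7°–181.7°] dwell: s stays 19.0000
seg 4 [181.7°–213.1°] uniform, h=10: θ=204.5° here. β=22.8, B=31.4. 10·22.8/31.4 = 7.2611 → s = 26.2611

26.2611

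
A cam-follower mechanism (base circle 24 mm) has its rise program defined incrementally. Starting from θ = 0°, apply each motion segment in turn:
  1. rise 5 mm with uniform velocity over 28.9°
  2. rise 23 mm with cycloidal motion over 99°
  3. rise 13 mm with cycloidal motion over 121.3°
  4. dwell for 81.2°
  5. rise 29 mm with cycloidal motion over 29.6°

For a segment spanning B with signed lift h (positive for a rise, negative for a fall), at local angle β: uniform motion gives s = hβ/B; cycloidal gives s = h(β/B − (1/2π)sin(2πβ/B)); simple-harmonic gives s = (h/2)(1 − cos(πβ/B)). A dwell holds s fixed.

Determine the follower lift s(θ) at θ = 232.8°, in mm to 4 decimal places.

seg 1 [0°–28.9°] uniform, h=5: full span → s += 5 → s = 5.0000
seg 2 [28.9°–127.9°] cycloidal, h=23: full span → s += 23 → s = 28.0000
seg 3 [127.9°–249.2°] cycloidal, h=13: θ=232.8° here. β=104.9, B=121.3. 13·(0.8648 − sin(2π·0.8648)/(2π)) = 12.7961 → s = 40.7961

40.7961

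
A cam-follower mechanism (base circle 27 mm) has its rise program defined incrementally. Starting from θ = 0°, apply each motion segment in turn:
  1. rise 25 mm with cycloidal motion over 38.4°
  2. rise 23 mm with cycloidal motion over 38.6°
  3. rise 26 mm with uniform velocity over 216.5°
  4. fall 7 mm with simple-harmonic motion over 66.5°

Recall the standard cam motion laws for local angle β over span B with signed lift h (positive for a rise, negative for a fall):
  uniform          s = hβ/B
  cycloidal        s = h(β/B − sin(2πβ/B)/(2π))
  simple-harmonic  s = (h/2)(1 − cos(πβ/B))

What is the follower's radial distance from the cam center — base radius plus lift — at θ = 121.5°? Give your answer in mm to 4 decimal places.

seg 1 [0°–38.4°] cycloidal, h=25: full span → s += 25 → s = 25.0000
seg 2 [38.4°–77°] cycloidal, h=23: full span → s += 23 → s = 48.0000
seg 3 [77°–293.5°] uniform, h=26: θ=121.5° here. β=44.5, B=216.5. 26·44.5/216.5 = 5.3441 → s = 53.3441
radial distance = base radius + s = 27 + 53.3441 = 80.3441

80.3441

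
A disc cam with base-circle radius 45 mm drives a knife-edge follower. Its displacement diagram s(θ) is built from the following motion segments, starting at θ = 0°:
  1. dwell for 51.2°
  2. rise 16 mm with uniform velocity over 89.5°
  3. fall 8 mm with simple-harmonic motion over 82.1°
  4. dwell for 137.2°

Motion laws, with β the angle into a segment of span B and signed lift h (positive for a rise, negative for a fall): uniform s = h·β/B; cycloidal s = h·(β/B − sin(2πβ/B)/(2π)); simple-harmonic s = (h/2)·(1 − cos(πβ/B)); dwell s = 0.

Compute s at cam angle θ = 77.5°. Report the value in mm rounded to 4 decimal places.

seg 1 [0°–51.2°] dwell: s stays 0.0000
seg 2 [51.2°–140.7°] uniform, h=16: θ=77.5° here. β=26.3, B=89.5. 16·26.3/89.5 = 4.7017 → s = 4.7017

4.7017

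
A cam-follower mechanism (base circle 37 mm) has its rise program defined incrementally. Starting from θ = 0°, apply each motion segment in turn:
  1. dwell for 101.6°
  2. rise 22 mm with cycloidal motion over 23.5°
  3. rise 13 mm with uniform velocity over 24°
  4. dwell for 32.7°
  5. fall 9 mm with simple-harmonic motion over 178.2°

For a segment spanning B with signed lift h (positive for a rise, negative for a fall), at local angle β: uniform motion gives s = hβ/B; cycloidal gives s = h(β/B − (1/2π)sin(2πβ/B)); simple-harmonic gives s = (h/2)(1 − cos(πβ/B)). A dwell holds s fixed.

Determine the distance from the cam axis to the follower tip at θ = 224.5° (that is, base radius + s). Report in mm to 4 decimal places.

seg 1 [0°–101.6°] dwell: s stays 0.0000
seg 2 [101.6°–125.1°] cycloidal, h=22: full span → s += 22 → s = 22.0000
seg 3 [125.1°–149.1°] uniform, h=13: full span → s += 13 → s = 35.0000
seg 4 [149.1°–181.8°] dwell: s stays 35.0000
seg 5 [181.8°–360°] simple-harmonic, h=-9: θ=224.5° here. β=42.7, B=178.2. -9/2·(1 − cos(π·0.2396)) = -1.2160 → s = 33.7840
radial distance = base radius + s = 37 + 33.7840 = 70.7840

70.7840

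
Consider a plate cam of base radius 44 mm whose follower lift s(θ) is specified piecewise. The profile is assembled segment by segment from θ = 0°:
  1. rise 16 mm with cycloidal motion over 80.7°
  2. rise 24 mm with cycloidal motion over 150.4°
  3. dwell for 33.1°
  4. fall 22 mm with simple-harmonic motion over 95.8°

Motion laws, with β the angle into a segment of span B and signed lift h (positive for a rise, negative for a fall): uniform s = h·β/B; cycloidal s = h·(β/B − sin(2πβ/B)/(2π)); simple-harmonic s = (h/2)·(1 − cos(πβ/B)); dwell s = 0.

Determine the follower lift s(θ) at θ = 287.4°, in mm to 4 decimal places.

seg 1 [0°–80.7°] cycloidal, h=16: full span → s += 16 → s = 16.0000
seg 2 [80.7°–231.1°] cycloidal, h=24: full span → s += 24 → s = 40.0000
seg 3 [231.1°–264.2°] dwell: s stays 40.0000
seg 4 [264.2°–360°] simple-harmonic, h=-22: θ=287.4° here. β=23.2, B=95.8. -22/2·(1 − cos(π·0.2422)) = -3.0329 → s = 36.9671

36.9671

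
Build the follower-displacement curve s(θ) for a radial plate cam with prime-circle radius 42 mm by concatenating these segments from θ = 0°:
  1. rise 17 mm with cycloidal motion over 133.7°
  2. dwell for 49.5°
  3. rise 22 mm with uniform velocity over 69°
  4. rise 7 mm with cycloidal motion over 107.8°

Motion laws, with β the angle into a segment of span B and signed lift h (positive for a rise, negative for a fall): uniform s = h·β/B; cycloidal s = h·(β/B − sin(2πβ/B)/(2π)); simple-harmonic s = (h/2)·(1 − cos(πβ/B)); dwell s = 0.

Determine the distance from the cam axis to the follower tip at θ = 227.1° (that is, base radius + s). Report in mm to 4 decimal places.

seg 1 [0°–133.7°] cycloidal, h=17: full span → s += 17 → s = 17.0000
seg 2 [133.7°–183.2°] dwell: s stays 17.0000
seg 3 [183.2°–252.2°] uniform, h=22: θ=227.1° here. β=43.9, B=69. 22·43.9/69 = 13.9971 → s = 30.9971
radial distance = base radius + s = 42 + 30.9971 = 72.9971

72.9971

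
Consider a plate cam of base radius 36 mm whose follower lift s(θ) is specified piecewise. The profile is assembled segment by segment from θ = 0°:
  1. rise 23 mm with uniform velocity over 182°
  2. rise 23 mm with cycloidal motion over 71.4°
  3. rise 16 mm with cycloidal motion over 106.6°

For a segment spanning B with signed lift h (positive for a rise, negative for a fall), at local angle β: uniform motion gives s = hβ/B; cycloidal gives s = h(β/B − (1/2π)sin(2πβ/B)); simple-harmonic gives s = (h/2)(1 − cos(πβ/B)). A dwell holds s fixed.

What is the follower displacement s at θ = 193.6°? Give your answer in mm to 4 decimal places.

seg 1 [0°–182°] uniform, h=23: full span → s += 23 → s = 23.0000
seg 2 [182°–253.4°] cycloidal, h=23: θ=193.6° here. β=11.6, B=71.4. 23·(0.1625 − sin(2π·0.1625)/(2π)) = 0.6160 → s = 23.6160

23.6160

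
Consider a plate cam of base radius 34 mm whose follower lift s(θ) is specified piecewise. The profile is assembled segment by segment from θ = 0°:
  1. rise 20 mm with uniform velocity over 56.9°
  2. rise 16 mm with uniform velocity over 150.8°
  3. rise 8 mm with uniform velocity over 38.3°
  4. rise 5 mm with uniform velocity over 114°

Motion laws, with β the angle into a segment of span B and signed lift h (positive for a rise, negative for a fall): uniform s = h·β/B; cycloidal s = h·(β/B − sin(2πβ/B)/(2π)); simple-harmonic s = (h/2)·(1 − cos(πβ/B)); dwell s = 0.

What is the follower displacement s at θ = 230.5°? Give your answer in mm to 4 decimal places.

seg 1 [0°–56.9°] uniform, h=20: full span → s += 20 → s = 20.0000
seg 2 [56.9°–207.7°] uniform, h=16: full span → s += 16 → s = 36.0000
seg 3 [207.7°–246°] uniform, h=8: θ=230.5° here. β=22.8, B=38.3. 8·22.8/38.3 = 4.7624 → s = 40.7624

40.7624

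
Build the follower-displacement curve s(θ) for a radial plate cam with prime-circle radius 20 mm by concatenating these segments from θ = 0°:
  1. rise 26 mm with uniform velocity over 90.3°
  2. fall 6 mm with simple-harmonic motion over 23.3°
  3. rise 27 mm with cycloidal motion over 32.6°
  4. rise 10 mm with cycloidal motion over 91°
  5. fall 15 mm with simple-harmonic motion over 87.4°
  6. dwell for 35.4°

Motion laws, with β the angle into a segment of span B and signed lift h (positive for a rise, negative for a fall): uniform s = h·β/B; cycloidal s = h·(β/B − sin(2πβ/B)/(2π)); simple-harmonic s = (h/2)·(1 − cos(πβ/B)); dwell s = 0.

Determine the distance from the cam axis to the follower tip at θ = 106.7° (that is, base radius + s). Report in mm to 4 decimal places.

seg 1 [0°–90.3°] uniform, h=26: full span → s += 26 → s = 26.0000
seg 2 [90.3°–113.6°] simple-harmonic, h=-6: θ=106.7° here. β=16.4, B=23.3. -6/2·(1 − cos(π·0.7039)) = -4.7927 → s = 21.2073
radial distance = base radius + s = 20 + 21.2073 = 41.2073

41.2073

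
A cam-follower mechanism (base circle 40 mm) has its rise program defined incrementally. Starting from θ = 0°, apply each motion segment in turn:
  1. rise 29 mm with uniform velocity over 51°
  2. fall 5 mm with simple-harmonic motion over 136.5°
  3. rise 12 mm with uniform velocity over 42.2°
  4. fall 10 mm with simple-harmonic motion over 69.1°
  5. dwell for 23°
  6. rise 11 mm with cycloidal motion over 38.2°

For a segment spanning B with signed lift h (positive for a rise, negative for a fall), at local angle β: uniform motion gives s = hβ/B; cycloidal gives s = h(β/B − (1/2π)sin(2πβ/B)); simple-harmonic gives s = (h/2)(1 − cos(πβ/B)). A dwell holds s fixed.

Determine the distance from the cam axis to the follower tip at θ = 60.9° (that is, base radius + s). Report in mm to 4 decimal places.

seg 1 [0°–51°] uniform, h=29: full span → s += 29 → s = 29.0000
seg 2 [51°–187.5°] simple-harmonic, h=-5: θ=60.9° here. β=9.9, B=136.5. -5/2·(1 − cos(π·0.0725)) = -0.0646 → s = 28.9354
radial distance = base radius + s = 40 + 28.9354 = 68.9354

68.9354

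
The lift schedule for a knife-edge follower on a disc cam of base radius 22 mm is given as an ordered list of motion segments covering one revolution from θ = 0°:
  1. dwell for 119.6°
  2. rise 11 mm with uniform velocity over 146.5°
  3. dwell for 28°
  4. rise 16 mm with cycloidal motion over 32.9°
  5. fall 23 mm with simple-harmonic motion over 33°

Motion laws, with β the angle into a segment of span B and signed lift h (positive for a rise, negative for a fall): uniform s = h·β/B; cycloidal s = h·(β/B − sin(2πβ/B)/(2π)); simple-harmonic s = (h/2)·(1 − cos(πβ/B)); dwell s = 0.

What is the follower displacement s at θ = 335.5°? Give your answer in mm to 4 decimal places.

seg 1 [0°–119.6°] dwell: s stays 0.0000
seg 2 [119.6°–266.1°] uniform, h=11: full span → s += 11 → s = 11.0000
seg 3 [266.1°–294.1°] dwell: s stays 11.0000
seg 4 [294.1°–327°] cycloidal, h=16: full span → s += 16 → s = 27.0000
seg 5 [327°–360°] simple-harmonic, h=-23: θ=335.5° here. β=8.5, B=33. -23/2·(1 − cos(π·0.2576)) = -3.5641 → s = 23.4359

23.4359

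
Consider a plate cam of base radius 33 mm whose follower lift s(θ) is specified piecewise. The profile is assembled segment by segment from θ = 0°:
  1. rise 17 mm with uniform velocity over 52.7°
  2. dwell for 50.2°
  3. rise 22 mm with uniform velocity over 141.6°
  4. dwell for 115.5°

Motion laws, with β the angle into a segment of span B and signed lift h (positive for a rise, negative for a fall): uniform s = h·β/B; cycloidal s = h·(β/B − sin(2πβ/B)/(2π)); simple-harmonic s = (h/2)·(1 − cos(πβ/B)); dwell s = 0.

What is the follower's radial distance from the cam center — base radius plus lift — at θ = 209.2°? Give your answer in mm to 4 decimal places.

seg 1 [0°–52.7°] uniform, h=17: full span → s += 17 → s = 17.0000
seg 2 [52.7°–102.9°] dwell: s stays 17.0000
seg 3 [102.9°–244.5°] uniform, h=22: θ=209.2° here. β=106.3, B=141.6. 22·106.3/141.6 = 16.5155 → s = 33.5155
radial distance = base radius + s = 33 + 33.5155 = 66.5155

66.5155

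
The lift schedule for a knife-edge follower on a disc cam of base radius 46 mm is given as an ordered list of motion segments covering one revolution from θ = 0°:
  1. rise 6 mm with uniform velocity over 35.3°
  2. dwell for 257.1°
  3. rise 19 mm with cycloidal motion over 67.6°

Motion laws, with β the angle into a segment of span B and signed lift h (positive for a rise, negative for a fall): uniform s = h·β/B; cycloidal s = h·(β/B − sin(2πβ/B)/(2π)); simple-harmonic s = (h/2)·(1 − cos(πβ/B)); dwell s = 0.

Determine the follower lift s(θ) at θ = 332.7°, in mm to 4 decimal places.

seg 1 [0°–35.3°] uniform, h=6: full span → s += 6 → s = 6.0000
seg 2 [35.3°–292.4°] dwell: s stays 6.0000
seg 3 [292.4°–360°] cycloidal, h=19: θ=332.7° here. β=40.3, B=67.6. 19·(0.5962 − sin(2π·0.5962)/(2π)) = 13.0447 → s = 19.0447

19.0447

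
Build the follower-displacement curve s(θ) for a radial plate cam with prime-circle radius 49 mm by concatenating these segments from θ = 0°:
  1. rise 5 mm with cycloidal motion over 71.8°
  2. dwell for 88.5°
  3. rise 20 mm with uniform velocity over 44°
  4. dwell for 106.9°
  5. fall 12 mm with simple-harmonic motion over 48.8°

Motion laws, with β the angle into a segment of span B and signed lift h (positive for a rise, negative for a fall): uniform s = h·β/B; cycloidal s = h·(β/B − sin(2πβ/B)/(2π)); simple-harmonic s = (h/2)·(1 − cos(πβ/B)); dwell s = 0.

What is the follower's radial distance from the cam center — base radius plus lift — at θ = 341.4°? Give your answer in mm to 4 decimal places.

seg 1 [0°–71.8°] cycloidal, h=5: full span → s += 5 → s = 5.0000
seg 2 [71.8°–160.3°] dwell: s stays 5.0000
seg 3 [160.3°–204.3°] uniform, h=20: full span → s += 20 → s = 25.0000
seg 4 [204.3°–311.2°] dwell: s stays 25.0000
seg 5 [311.2°–360°] simple-harmonic, h=-12: θ=341.4° here. β=30.2, B=48.8. -12/2·(1 − cos(π·0.6189)) = -8.1886 → s = 16.8114
radial distance = base radius + s = 49 + 16.8114 = 65.8114

65.8114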